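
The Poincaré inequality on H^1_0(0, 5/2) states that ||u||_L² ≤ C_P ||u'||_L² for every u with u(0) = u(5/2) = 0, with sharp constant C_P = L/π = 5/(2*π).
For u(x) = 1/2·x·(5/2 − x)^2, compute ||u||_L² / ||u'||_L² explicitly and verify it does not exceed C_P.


||u||_L² / ||u'||_L² = 5*sqrt(14)/28 < C_P = 5/(2*π).

u(x) = 1/2·x·(5/2 − x)^2, so u'(x) = (2*x - 5)*(6*x - 5)/8.
u(x) = 1/2·x·(5/2 − x)^2 vanishes at x = 0 and x = 5/2, so u ∈ H^1_0(0, 5/2). Differentiate via the product rule and integrate the resulting polynomials term by term.
  ∫_0^5/2 u² dx = ∫_0^5/2 (x^6/4 - 5*x^5/2 + 75*x^4/8 - 125*x^3/8 + 625*x^2/64) dx. Term by term:
    ∫_0^5/2 x^6/4 dx = 78125/3584;  ∫_0^5/2 -5*x^5/2 dx = -78125/768;  ∫_0^5/2 75*x^4/8 dx = 46875/256;
    ∫_0^5/2 -125*x^3/8 dx = -78125/512;  ∫_0^5/2 625*x^2/64 dx = 78125/1536.
  Sum: 78125/3584 − 78125/768 + 46875/256 − 78125/512 + 78125/1536 = 15625/10752.
  ∫_0^5/2 (u')² dx = ∫_0^5/2 (9*x^4/4 - 15*x^3 + 275*x^2/8 - 125*x/4 + 625/64) dx. Term by term:
    ∫_0^5/2 9*x^4/4 dx = 5625/128;  ∫_0^5/2 -15*x^3 dx = -9375/64;  ∫_0^5/2 275*x^2/8 dx = 34375/192;
    ∫_0^5/2 -125*x/4 dx = -3125/32;  ∫_0^5/2 625/64 dx = 3125/128.
  Sum: 5625/128 − 9375/64 + 34375/192 − 3125/32 + 3125/128 = 625/192.
∫_0^5/2 u² dx = 15625/10752, so ||u||_L² = 125*sqrt(42)/672.
∫_0^5/2 (u')² dx = 625/192, so ||u'||_L² = 25*sqrt(3)/24.
Ratio ||u||_L² / ||u'||_L² = 5*sqrt(14)/28.
Sharp Poincaré constant on H^1_0(0, 5/2) is C_P = L/π = 5/(2*π), achieved by sin(2*π/5·x).
A polynomial bump cannot attain the sharp Poincaré constant (only the first sine eigenfunction does), so the ratio is strictly less than C_P, consistent with ||u||_L² ≤ C_P ||u'||_L².


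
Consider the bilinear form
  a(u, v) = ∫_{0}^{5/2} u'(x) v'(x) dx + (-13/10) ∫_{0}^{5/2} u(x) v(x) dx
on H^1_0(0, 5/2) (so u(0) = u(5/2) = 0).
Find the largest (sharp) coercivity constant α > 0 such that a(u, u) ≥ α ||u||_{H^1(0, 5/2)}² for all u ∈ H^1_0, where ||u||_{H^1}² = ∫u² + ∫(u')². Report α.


α = (-65 + 8*π^2)/(2*(25 + 4*π^2))

Coercivity of a(·,·) on H^1_0(0, 5/2) means a(u, u) ≥ α ||u||_{H^1}² for every u ∈ H^1_0.
The interval has length L = 5/2, and Poincaré/coercivity depend only on L. Here a(u, u) = ∫(u')² + (-13/10)·∫u².
Here c = -13/10 < 0 with |c| < (π/L)² = 4*π^2/25, so coercivity still holds. The condition a(u,u) ≥ α||u||_{H^1}² reads (1−α)∫(u')² ≥ (α−c)∫u². Any admissible α is ≤ 1 (rapidly oscillating u have ∫u²/∫(u')² → 0), and α = 1 would force 0 ≥ (1−c)∫u², impossible since c < 1; so 1−α > 0. By the sharp Poincaré inequality on H^1_0 of an interval of length L, ∫(u')² ≥ (π/L)²∫u² with equality for the first sine mode sin(π(x−x₀)/L) (x₀ the left endpoint), so the inequality holds for all u iff (1−α)(π/L)² ≥ α − c, i.e. α ≤ ((π/L)² + c)/((π/L)² + 1) = (1 + c(L/π)²)/(1 + (L/π)²). (Direct route, valid since c ≤ 0: Poincaré gives c∫u² ≥ c(L/π)²∫(u')², so a(u,u) ≥ (1 + c(L/π)²)∫(u')², while ||u||_{H^1}² ≤ (1 + (L/π)²)∫(u')²; dividing yields the same α.) With (π/L)² = 4*π^2/25 and c = -13/10, the largest admissible constant is α = ((π/L)² + c)/((π/L)² + 1).
Simplifying, α = (-65 + 8*π^2)/(2*(25 + 4*π^2)).


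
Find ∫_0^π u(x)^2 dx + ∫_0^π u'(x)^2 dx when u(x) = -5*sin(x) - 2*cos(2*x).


||u||_{H^1(0,π)}^2 = -200/3 + 35*π

u'(x) = 4*sin(2*x) - 5*cos(x).
Expand u² and (u')² and integrate term by term on (0, π), using: for integers n ≥ 1, ∫_0^π sin²(nx) dx = ∫_0^π cos²(nx) dx = π/2; for n ≠ n', ∫_0^π sin(nx)sin(n'x) dx = ∫_0^π cos(nx)cos(n'x) dx = 0; and by product-to-sum, ∫_0^π sin(nx)cos(n'x) dx = ½∫_0^π [sin((n+n')x) + sin((n−n')x)] dx, which is 0 when n+n' is even and 2n/(n²−n'²) when n+n' is odd (it need not vanish on (0, π)).
  u² squared terms: (-5)²·∫sin(x)² dx = 25·π/2 = 25*π/2;  (-2)²·∫cos(2x)² dx = 4·π/2 = 2*π.
  u² cross terms: 2·(-5)·(-2)·∫sin(x)·cos(2x) dx = 20·(-2/3) = -40/3.
  So ∫_0^π u² dx = 25*π/2 + 2*π − 40/3 = -40/3 + 29*π/2.
  (u')² squared terms: (-5)²·∫cos(x)² dx = 25·π/2 = 25*π/2;  (4)²·∫sin(2x)² dx = 16·π/2 = 8*π.
  (u')² cross terms: 2·(-5)·(4)·∫cos(x)·sin(2x) dx = -40·(4/3) = -160/3.
  So ∫_0^π (u')² dx = 25*π/2 + 8*π − 160/3 = -160/3 + 41*π/2.
||u||_{H^1}^2 = (-40/3 + 29*π/2) + (-160/3 + 41*π/2) = -200/3 + 35*π.


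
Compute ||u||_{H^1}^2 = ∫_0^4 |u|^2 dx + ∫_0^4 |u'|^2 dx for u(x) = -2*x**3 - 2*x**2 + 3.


||u||_{H^1}^2 = 534260/21

The H^1 norm (squared) on an interval (0, L) is
  ||u||_{H^1}^2 = ∫_0^L u(x)^2 dx + ∫_0^L u'(x)^2 dx.
Compute u'(x) = -6*x**2 - 4*x.
Then u(x)^2 = 4*x**6 + 8*x**5 + 4*x**4 - 12*x**3 - 12*x**2 + 9 and u'(x)^2 = 36*x**4 + 48*x**3 + 16*x**2.
Integrate each monomial from 0 to 4 using ∫_0^4 c·x^n dx = c·4^(n+1)/(n+1):
  ∫_0^4 u(x)^2 dx = ∫_0^4 (4*x^6 + 8*x^5 + 4*x^4 - 12*x^3 - 12*x^2 + 9) dx. Term by term:
    ∫_0^4 4*x^6 dx = 65536/7;  ∫_0^4 8*x^5 dx = 16384/3;  ∫_0^4 4*x^4 dx = 4096/5;
    ∫_0^4 -12*x^3 dx = -768;  ∫_0^4 -12*x^2 dx = -256;  ∫_0^4 9 dx = 36.
  Sum: 65536/7 + 16384/3 + 4096/5 − 768 − 256 + 36 = 1538756/105.
  ∫_0^4 u'(x)^2 dx = ∫_0^4 (36*x^4 + 48*x^3 + 16*x^2) dx. Term by term:
    ∫_0^4 36*x^4 dx = 36864/5;  ∫_0^4 48*x^3 dx = 3072;  ∫_0^4 16*x^2 dx = 1024/3.
  Sum: 36864/5 + 3072 + 1024/3 = 161792/15.
Adding: ||u||_{H^1}^2 = 1538756/105 + 161792/15 = 534260/21.


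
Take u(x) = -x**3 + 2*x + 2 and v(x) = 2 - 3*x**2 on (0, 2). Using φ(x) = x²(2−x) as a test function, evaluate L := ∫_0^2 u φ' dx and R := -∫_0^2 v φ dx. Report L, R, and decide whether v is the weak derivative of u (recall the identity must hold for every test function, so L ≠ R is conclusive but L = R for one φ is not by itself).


LHS = 56/15, RHS = 56/15. Yes, v = u' weakly.

u(x) = -x**3 + 2*x + 2, classical derivative u'(x) = 2 - 3*x**2.
φ(x) = x²(2−x), so φ'(x) = x*(4 - 3*x).
Note φ(0) = φ(2) = 0, so the boundary term u·φ vanishes.
LHS = ∫_0^2 u(x) φ'(x) dx = ∫_0^2 (3*x^5 - 4*x^4 - 6*x^3 + 2*x^2 + 8*x) dx. Term by term:
  ∫_0^2 3*x^5 dx = 32;  ∫_0^2 -4*x^4 dx = -128/5;  ∫_0^2 -6*x^3 dx = -24;
  ∫_0^2 2*x^2 dx = 16/3;  ∫_0^2 8*x dx = 16.
Sum: 32 − 128/5 − 24 + 16/3 + 16 = 56/15.
So LHS = 56/15.
∫_0^2 v(x) φ(x) dx = ∫_0^2 (3*x^5 - 6*x^4 - 2*x^3 + 4*x^2) dx. Term by term:
  ∫_0^2 3*x^5 dx = 32;  ∫_0^2 -6*x^4 dx = -192/5;  ∫_0^2 -2*x^3 dx = -8;
  ∫_0^2 4*x^2 dx = 32/3.
Sum: 32 − 192/5 − 8 + 32/3 = -56/15.
So RHS = -∫_0^2 v(x) φ(x) dx = 56/15.
LHS = RHS, so the identity holds for this test φ.
Moreover u is smooth here and v(x) = u'(x) = 2 - 3*x**2 pointwise, so the identity holds for every test function. Hence v is the weak derivative of u.


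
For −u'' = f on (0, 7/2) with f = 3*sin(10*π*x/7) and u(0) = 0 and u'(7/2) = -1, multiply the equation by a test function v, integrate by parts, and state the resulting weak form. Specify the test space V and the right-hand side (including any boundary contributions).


V = {v ∈ H^1(0, 7/2) : v(0) = 0} (test functions vanish at x = 0 where u is specified); weak form: ∫_0^7/2 u'v' dx = ∫_0^7/2 (3*sin(10*π*x/7)) v dx − v(7/2) for all v ∈ V.

Multiply both sides by a test function v and integrate from 0 to 7/2:
  ∫_0^7/2 −u''(x) v(x) dx = ∫_0^7/2 f(x) v(x) dx.
Integrate the LHS by parts once:
  ∫_0^7/2 −u'' v dx = −[u'(x) v(x)]_0^7/2 + ∫_0^7/2 u'(x) v'(x) dx.
Thus ∫_0^7/2 u'(x) v'(x) dx = ∫_0^7/2 f(x) v(x) dx + [u'(x) v(x)]_0^7/2.
Choose V so that boundary terms are either known or forced to vanish.
Mixed BC: u(0) = 0 (Dirichlet) and u'(7/2) = -1 (Neumann). Define V = {v ∈ H^1(0, 7/2) : v(0) = 0}. Then [u' v]_0^7/2 = u'(7/2)·v(7/2) − u'(0)·0 = − v(7/2).
Weak formulation: find u (satisfying any essential BC) such that ∫_0^7/2 u'(x) v'(x) dx = ∫_0^7/2 f v dx − v(7/2) for all v ∈ V (Dirichlet at 0 absorbed into V; Neumann datum at x = 7/2 contributes the boundary term).
Substituting f(x) = 3*sin(10*π*x/7), the right-hand side is ∫_0^7/2 (3*sin(10*π*x/7)) v dx − v(7/2).


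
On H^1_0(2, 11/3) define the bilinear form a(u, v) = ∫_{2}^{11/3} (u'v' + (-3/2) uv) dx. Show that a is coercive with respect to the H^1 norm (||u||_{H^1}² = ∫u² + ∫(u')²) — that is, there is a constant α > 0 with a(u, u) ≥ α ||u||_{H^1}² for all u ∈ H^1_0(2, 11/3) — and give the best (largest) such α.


α = 3*(-25 + 6*π^2)/(2*(25 + 9*π^2))

Coercivity of a(·,·) on H^1_0(2, 11/3) means a(u, u) ≥ α ||u||_{H^1}² for every u ∈ H^1_0.
The interval has length L = 5/3, and Poincaré/coercivity depend only on L. Here a(u, u) = ∫(u')² + (-3/2)·∫u².
Here c = -3/2 < 0 with |c| < (π/L)² = 9*π^2/25, so coercivity still holds. The condition a(u,u) ≥ α||u||_{H^1}² reads (1−α)∫(u')² ≥ (α−c)∫u². Any admissible α is ≤ 1 (rapidly oscillating u have ∫u²/∫(u')² → 0), and α = 1 would force 0 ≥ (1−c)∫u², impossible since c < 1; so 1−α > 0. By the sharp Poincaré inequality on H^1_0 of an interval of length L, ∫(u')² ≥ (π/L)²∫u² with equality for the first sine mode sin(π(x−x₀)/L) (x₀ the left endpoint), so the inequality holds for all u iff (1−α)(π/L)² ≥ α − c, i.e. α ≤ ((π/L)² + c)/((π/L)² + 1) = (1 + c(L/π)²)/(1 + (L/π)²). (Direct route, valid since c ≤ 0: Poincaré gives c∫u² ≥ c(L/π)²∫(u')², so a(u,u) ≥ (1 + c(L/π)²)∫(u')², while ||u||_{H^1}² ≤ (1 + (L/π)²)∫(u')²; dividing yields the same α.) With (π/L)² = 9*π^2/25 and c = -3/2, the largest admissible constant is α = ((π/L)² + c)/((π/L)² + 1).
Simplifying, α = 3*(-25 + 6*π^2)/(2*(25 + 9*π^2)).


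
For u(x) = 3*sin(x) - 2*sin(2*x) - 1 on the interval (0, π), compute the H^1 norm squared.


||u||_{H^1(0,π)}^2 = -12 + 20*π

u'(x) = 3*cos(x) - 4*cos(2*x).
Expand u² and (u')² and integrate term by term on (0, π), using: for integers n ≥ 1, ∫_0^π sin²(nx) dx = ∫_0^π cos²(nx) dx = π/2; for n ≠ n', ∫_0^π sin(nx)sin(n'x) dx = ∫_0^π cos(nx)cos(n'x) dx = 0; and by product-to-sum, ∫_0^π sin(nx)cos(n'x) dx = ½∫_0^π [sin((n+n')x) + sin((n−n')x)] dx, which is 0 when n+n' is even and 2n/(n²−n'²) when n+n' is odd (it need not vanish on (0, π)). For the constant mode: ∫_0^π 1 dx = π, ∫_0^π cos(nx) dx = 0, ∫_0^π sin(nx) dx = (1−(−1)^n)/n.
  u² squared terms: (-1)²·∫1 dx = 1·π = π;  (-2)²·∫sin(2x)² dx = 4·π/2 = 2*π;  (3)²·∫sin(x)² dx = 9·π/2 = 9*π/2.
  u² cross terms: 2·(-1)·(-2)·∫1·sin(2x) dx = 4·(0) = 0;  2·(-1)·(3)·∫1·sin(x) dx = -6·(2) = -12;  2·(-2)·(3)·∫sin(2x)·sin(x) dx = -12·(0) = 0.
  So ∫_0^π u² dx = π + 2*π + 9*π/2 + 0 − 12 + 0 = -12 + 15*π/2.
  (u')² squared terms: (-4)²·∫cos(2x)² dx = 16·π/2 = 8*π;  (3)²·∫cos(x)² dx = 9·π/2 = 9*π/2.
  (u')² cross terms: 2·(-4)·(3)·∫cos(2x)·cos(x) dx = -24·(0) = 0.
  So ∫_0^π (u')² dx = 8*π + 9*π/2 + 0 = 25*π/2.
||u||_{H^1}^2 = (-12 + 15*π/2) + (25*π/2) = -12 + 20*π.


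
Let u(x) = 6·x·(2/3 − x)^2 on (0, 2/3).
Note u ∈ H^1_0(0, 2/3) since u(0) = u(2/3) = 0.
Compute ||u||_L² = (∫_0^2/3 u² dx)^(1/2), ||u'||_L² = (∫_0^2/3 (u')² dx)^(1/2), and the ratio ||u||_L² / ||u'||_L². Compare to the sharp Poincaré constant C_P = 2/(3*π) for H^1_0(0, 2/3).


||u||_L² / ||u'||_L² = sqrt(14)/21 < C_P = 2/(3*π).

u(x) = 6·x·(2/3 − x)^2, so u'(x) = 2*(x - 2/3)*(9*x - 2).
u(x) = 6·x·(2/3 − x)^2 vanishes at x = 0 and x = 2/3, so u ∈ H^1_0(0, 2/3). Differentiate via the product rule and integrate the resulting polynomials term by term.
  ∫_0^2/3 u² dx = ∫_0^2/3 (36*x^6 - 96*x^5 + 96*x^4 - 128*x^3/3 + 64*x^2/9) dx. Term by term:
    ∫_0^2/3 36*x^6 dx = 512/1701;  ∫_0^2/3 -96*x^5 dx = -1024/729;  ∫_0^2/3 96*x^4 dx = 1024/405;
    ∫_0^2/3 -128*x^3/3 dx = -512/243;  ∫_0^2/3 64*x^2/9 dx = 512/729.
  Sum: 512/1701 − 1024/729 + 1024/405 − 512/243 + 512/729 = 512/25515.
  ∫_0^2/3 (u')² dx = ∫_0^2/3 (324*x^4 - 576*x^3 + 352*x^2 - 256*x/3 + 64/9) dx. Term by term:
    ∫_0^2/3 324*x^4 dx = 128/15;  ∫_0^2/3 -576*x^3 dx = -256/9;  ∫_0^2/3 352*x^2 dx = 2816/81;
    ∫_0^2/3 -256*x/3 dx = -512/27;  ∫_0^2/3 64/9 dx = 128/27.
  Sum: 128/15 − 256/9 + 2816/81 − 512/27 + 128/27 = 256/405.
∫_0^2/3 u² dx = 512/25515, so ||u||_L² = 16*sqrt(70)/945.
∫_0^2/3 (u')² dx = 256/405, so ||u'||_L² = 16*sqrt(5)/45.
Ratio ||u||_L² / ||u'||_L² = sqrt(14)/21.
Sharp Poincaré constant on H^1_0(0, 2/3) is C_P = L/π = 2/(3*π), achieved by sin(3*π/2·x).
A polynomial bump cannot attain the sharp Poincaré constant (only the first sine eigenfunction does), so the ratio is strictly less than C_P, consistent with ||u||_L² ≤ C_P ||u'||_L².


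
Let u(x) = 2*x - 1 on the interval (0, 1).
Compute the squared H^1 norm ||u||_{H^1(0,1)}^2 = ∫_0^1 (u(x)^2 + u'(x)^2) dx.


||u||_{H^1}^2 = 13/3

The H^1 norm (squared) on an interval (0, L) is
  ||u||_{H^1}^2 = ∫_0^L u(x)^2 dx + ∫_0^L u'(x)^2 dx.
Compute u'(x) = 2.
Then u(x)^2 = 4*x**2 - 4*x + 1 and u'(x)^2 = 4.
Integrate each monomial from 0 to 1 using ∫_0^1 c·x^n dx = c·1^(n+1)/(n+1):
  ∫_0^1 u(x)^2 dx = ∫_0^1 (4*x^2 - 4*x + 1) dx. Term by term:
    ∫_0^1 4*x^2 dx = 4/3;  ∫_0^1 -4*x dx = -2;  ∫_0^1 1 dx = 1.
  Sum: 4/3 − 2 + 1 = 1/3.
  ∫_0^1 u'(x)^2 dx = ∫_0^1 (4) dx. Term by term:
    ∫_0^1 4 dx = 4.
Adding: ||u||_{H^1}^2 = 1/3 + 4 = 13/3.


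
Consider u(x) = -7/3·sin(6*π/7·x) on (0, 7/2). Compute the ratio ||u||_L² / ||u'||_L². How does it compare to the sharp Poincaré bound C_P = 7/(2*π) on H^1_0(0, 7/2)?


||u||_L² / ||u'||_L² = 7/(6*π) < C_P = 7/(2*π).

u(x) = -7/3·sin(6*π/7·x), so u'(x) = -2*π*cos(6*π*x/7).
Writing u(x) = A·sin(kπx/L) with A = -7/3 and k = 3, use ∫_0^L sin²(kπx/L) dx = L/2 and ∫_0^L cos²(kπx/L) dx = L/2.
u² = 49/9·sin²(6*π/7·x) and (u')² = 4*π^2·cos²(6*π/7·x), and each of sin², cos² integrates to L/2 = 7/4 over (0, 7/2).
∫_0^7/2 u² dx = 343/36, so ||u||_L² = 7*sqrt(7)/6.
∫_0^7/2 (u')² dx = 7*π^2, so ||u'||_L² = sqrt(7)*π.
Ratio ||u||_L² / ||u'||_L² = 7/(6*π).
Sharp Poincaré constant on H^1_0(0, 7/2) is C_P = L/π = 7/(2*π), achieved by sin(2*π/7·x).
This is the k = 3 harmonic; the ratio L/(kπ) is strictly less than C_P = L/π, consistent with the sharp inequality ||u||_L² ≤ C_P ||u'||_L².


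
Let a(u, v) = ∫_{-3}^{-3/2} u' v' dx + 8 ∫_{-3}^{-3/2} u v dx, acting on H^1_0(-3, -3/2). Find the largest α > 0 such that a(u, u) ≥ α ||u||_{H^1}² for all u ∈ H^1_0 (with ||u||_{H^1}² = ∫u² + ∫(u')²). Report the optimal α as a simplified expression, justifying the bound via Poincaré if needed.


α = 1

Coercivity of a(·,·) on H^1_0(-3, -3/2) means a(u, u) ≥ α ||u||_{H^1}² for every u ∈ H^1_0.
The interval has length L = 3/2, and Poincaré/coercivity depend only on L. Here a(u, u) = ∫(u')² + (8)·∫u².
Here c = 8 ≥ 1, so a(u,u) = ∫(u')² + c∫u² ≥ ∫(u')² + ∫u² = ||u||_{H^1}², i.e. α = 1 works. No larger α is possible: a(u,u) ≥ α||u||_{H^1}² means (1−α)∫(u')² ≥ (α−c)∫u², and for the modes u_n = sin(nπ(x−x₀)/L) (x₀ the left endpoint) one has ∫u_n²/∫(u_n')² = (L/(nπ))² → 0, so a(u_n,u_n)/||u_n||_{H^1}² → 1. Hence the optimal constant is α = 1.
Therefore α = 1.


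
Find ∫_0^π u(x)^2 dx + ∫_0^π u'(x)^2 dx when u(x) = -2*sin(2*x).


||u||_{H^1(0,π)}^2 = 10*π

u'(x) = -4*cos(2*x).
Expand u² and (u')² and integrate term by term on (0, π), using: for integers n ≥ 1, ∫_0^π sin²(nx) dx = ∫_0^π cos²(nx) dx = π/2; for n ≠ n', ∫_0^π sin(nx)sin(n'x) dx = ∫_0^π cos(nx)cos(n'x) dx = 0; and by product-to-sum, ∫_0^π sin(nx)cos(n'x) dx = ½∫_0^π [sin((n+n')x) + sin((n−n')x)] dx, which is 0 when n+n' is even and 2n/(n²−n'²) when n+n' is odd (it need not vanish on (0, π)).
  u² squared terms: (-2)²·∫sin(2x)² dx = 4·π/2 = 2*π.
  So ∫_0^π u² dx = 2*π.
  (u')² squared terms: (-4)²·∫cos(2x)² dx = 16·π/2 = 8*π.
  So ∫_0^π (u')² dx = 8*π.
||u||_{H^1}^2 = (2*π) + (8*π) = 10*π.


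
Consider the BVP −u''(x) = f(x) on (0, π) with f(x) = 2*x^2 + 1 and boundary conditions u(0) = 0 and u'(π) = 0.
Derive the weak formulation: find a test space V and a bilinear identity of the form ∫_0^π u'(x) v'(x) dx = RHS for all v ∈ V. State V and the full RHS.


V = {v ∈ H^1(0, π) : v(0) = 0} (test functions vanish at x = 0 where u is specified); weak form: ∫_0^π u'v' dx = ∫_0^π (2*x^2 + 1) v dx for all v ∈ V.

Multiply both sides by a test function v and integrate from 0 to π:
  ∫_0^π −u''(x) v(x) dx = ∫_0^π f(x) v(x) dx.
Integrate the LHS by parts once:
  ∫_0^π −u'' v dx = −[u'(x) v(x)]_0^π + ∫_0^π u'(x) v'(x) dx.
Thus ∫_0^π u'(x) v'(x) dx = ∫_0^π f(x) v(x) dx + [u'(x) v(x)]_0^π.
Choose V so that boundary terms are either known or forced to vanish.
Mixed BC: u(0) = 0 (Dirichlet) and u'(π) = 0 (Neumann). Define V = {v ∈ H^1(0, π) : v(0) = 0}. Then [u' v]_0^π = u'(π)·v(π) − u'(0)·0 = 0.
Weak formulation: find u (satisfying any essential BC) such that ∫_0^π u'(x) v'(x) dx = ∫_0^π f v dx for all v ∈ V (Dirichlet at 0 absorbed into V; the Neumann datum at x = π is zero, so no boundary term remains).
Substituting f(x) = 2*x^2 + 1, the right-hand side is ∫_0^π (2*x^2 + 1) v dx.


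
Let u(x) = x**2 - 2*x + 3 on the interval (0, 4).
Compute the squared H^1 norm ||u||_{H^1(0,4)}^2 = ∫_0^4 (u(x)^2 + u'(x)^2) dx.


||u||_{H^1}^2 = 2092/15

The H^1 norm (squared) on an interval (0, L) is
  ||u||_{H^1}^2 = ∫_0^L u(x)^2 dx + ∫_0^L u'(x)^2 dx.
Compute u'(x) = 2*x - 2.
Then u(x)^2 = x**4 - 4*x**3 + 10*x**2 - 12*x + 9 and u'(x)^2 = 4*x**2 - 8*x + 4.
Integrate each monomial from 0 to 4 using ∫_0^4 c·x^n dx = c·4^(n+1)/(n+1):
  ∫_0^4 u(x)^2 dx = ∫_0^4 (x^4 - 4*x^3 + 10*x^2 - 12*x + 9) dx. Term by term:
    ∫_0^4 x^4 dx = 1024/5;  ∫_0^4 -4*x^3 dx = -256;  ∫_0^4 10*x^2 dx = 640/3;
    ∫_0^4 -12*x dx = -96;  ∫_0^4 9 dx = 36.
  Sum: 1024/5 − 256 + 640/3 − 96 + 36 = 1532/15.
  ∫_0^4 u'(x)^2 dx = ∫_0^4 (4*x^2 - 8*x + 4) dx. Term by term:
    ∫_0^4 4*x^2 dx = 256/3;  ∫_0^4 -8*x dx = -64;  ∫_0^4 4 dx = 16.
  Sum: 256/3 − 64 + 16 = 112/3.
Adding: ||u||_{H^1}^2 = 1532/15 + 112/3 = 2092/15.


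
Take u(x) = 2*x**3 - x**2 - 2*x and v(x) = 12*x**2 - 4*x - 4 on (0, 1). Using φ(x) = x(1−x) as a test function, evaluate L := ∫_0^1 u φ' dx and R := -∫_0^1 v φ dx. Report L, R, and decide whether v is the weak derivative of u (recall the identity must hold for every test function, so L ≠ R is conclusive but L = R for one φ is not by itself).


LHS = 1/5, RHS = 2/5. No, v is not the weak derivative of u.

u(x) = 2*x**3 - x**2 - 2*x, classical derivative u'(x) = 6*x**2 - 2*x - 2.
φ(x) = x(1−x), so φ'(x) = 1 - 2*x.
Note φ(0) = φ(1) = 0, so the boundary term u·φ vanishes.
LHS = ∫_0^1 u(x) φ'(x) dx = ∫_0^1 (-4*x^4 + 4*x^3 + 3*x^2 - 2*x) dx. Term by term:
  ∫_0^1 -4*x^4 dx = -4/5;  ∫_0^1 4*x^3 dx = 1;  ∫_0^1 3*x^2 dx = 1;
  ∫_0^1 -2*x dx = -1.
Sum: -4/5 + 1 + 1 − 1 = 1/5.
So LHS = 1/5.
∫_0^1 v(x) φ(x) dx = ∫_0^1 (-12*x^4 + 16*x^3 - 4*x) dx. Term by term:
  ∫_0^1 -12*x^4 dx = -12/5;  ∫_0^1 16*x^3 dx = 4;  ∫_0^1 -4*x dx = -2.
Sum: -12/5 + 4 − 2 = -2/5.
So RHS = -∫_0^1 v(x) φ(x) dx = 2/5.
LHS − RHS = -1/5 ≠ 0, so the identity fails.
(For a valid weak derivative the identity must hold for EVERY test function, in particular this one. The failure shows v is NOT the weak derivative of u.)
Correct weak derivative would be u'(x) = 6*x**2 - 2*x - 2.


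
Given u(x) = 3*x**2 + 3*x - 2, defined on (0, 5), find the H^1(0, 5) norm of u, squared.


||u||_{H^1}^2 = 20355/2

The H^1 norm (squared) on an interval (0, L) is
  ||u||_{H^1}^2 = ∫_0^L u(x)^2 dx + ∫_0^L u'(x)^2 dx.
Compute u'(x) = 6*x + 3.
Then u(x)^2 = 9*x**4 + 18*x**3 - 3*x**2 - 12*x + 4 and u'(x)^2 = 36*x**2 + 36*x + 9.
Integrate each monomial from 0 to 5 using ∫_0^5 c·x^n dx = c·5^(n+1)/(n+1):
  ∫_0^5 u(x)^2 dx = ∫_0^5 (9*x^4 + 18*x^3 - 3*x^2 - 12*x + 4) dx. Term by term:
    ∫_0^5 9*x^4 dx = 5625;  ∫_0^5 18*x^3 dx = 5625/2;  ∫_0^5 -3*x^2 dx = -125;
    ∫_0^5 -12*x dx = -150;  ∫_0^5 4 dx = 20.
  Sum: 5625 + 5625/2 − 125 − 150 + 20 = 16365/2.
  ∫_0^5 u'(x)^2 dx = ∫_0^5 (36*x^2 + 36*x + 9) dx. Term by term:
    ∫_0^5 36*x^2 dx = 1500;  ∫_0^5 36*x dx = 450;  ∫_0^5 9 dx = 45.
  Sum: 1500 + 450 + 45 = 1995.
Adding: ||u||_{H^1}^2 = 16365/2 + 1995 = 20355/2.


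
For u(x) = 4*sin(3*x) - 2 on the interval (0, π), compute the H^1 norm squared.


||u||_{H^1(0,π)}^2 = -32/3 + 84*π

u'(x) = 12*cos(3*x).
Expand u² and (u')² and integrate term by term on (0, π), using: for integers n ≥ 1, ∫_0^π sin²(nx) dx = ∫_0^π cos²(nx) dx = π/2; for n ≠ n', ∫_0^π sin(nx)sin(n'x) dx = ∫_0^π cos(nx)cos(n'x) dx = 0; and by product-to-sum, ∫_0^π sin(nx)cos(n'x) dx = ½∫_0^π [sin((n+n')x) + sin((n−n')x)] dx, which is 0 when n+n' is even and 2n/(n²−n'²) when n+n' is odd (it need not vanish on (0, π)). For the constant mode: ∫_0^π 1 dx = π, ∫_0^π cos(nx) dx = 0, ∫_0^π sin(nx) dx = (1−(−1)^n)/n.
  u² squared terms: (-2)²·∫1 dx = 4·π = 4*π;  (4)²·∫sin(3x)² dx = 16·π/2 = 8*π.
  u² cross terms: 2·(-2)·(4)·∫1·sin(3x) dx = -16·(2/3) = -32/3.
  So ∫_0^π u² dx = 4*π + 8*π − 32/3 = -32/3 + 12*π.
  (u')² squared terms: (12)²·∫cos(3x)² dx = 144·π/2 = 72*π.
  So ∫_0^π (u')² dx = 72*π.
||u||_{H^1}^2 = (-32/3 + 12*π) + (72*π) = -32/3 + 84*π.


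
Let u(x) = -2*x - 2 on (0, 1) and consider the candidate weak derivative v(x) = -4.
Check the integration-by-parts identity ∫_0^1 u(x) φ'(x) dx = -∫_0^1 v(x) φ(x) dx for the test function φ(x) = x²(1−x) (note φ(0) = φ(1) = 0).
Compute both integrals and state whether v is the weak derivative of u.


LHS = 1/6, RHS = 1/3. No, v is not the weak derivative of u.

u(x) = -2*x - 2, classical derivative u'(x) = -2.
φ(x) = x²(1−x), so φ'(x) = x*(2 - 3*x).
Note φ(0) = φ(1) = 0, so the boundary term u·φ vanishes.
LHS = ∫_0^1 u(x) φ'(x) dx = ∫_0^1 (6*x^3 + 2*x^2 - 4*x) dx. Term by term:
  ∫_0^1 6*x^3 dx = 3/2;  ∫_0^1 2*x^2 dx = 2/3;  ∫_0^1 -4*x dx = -2.
Sum: 3/2 + 2/3 − 2 = 1/6.
So LHS = 1/6.
∫_0^1 v(x) φ(x) dx = ∫_0^1 (4*x^3 - 4*x^2) dx. Term by term:
  ∫_0^1 4*x^3 dx = 1;  ∫_0^1 -4*x^2 dx = -4/3.
Sum: 1 − 4/3 = -1/3.
So RHS = -∫_0^1 v(x) φ(x) dx = 1/3.
LHS − RHS = -1/6 ≠ 0, so the identity fails.
(For a valid weak derivative the identity must hold for EVERY test function, in particular this one. The failure shows v is NOT the weak derivative of u.)
Correct weak derivative would be u'(x) = -2.


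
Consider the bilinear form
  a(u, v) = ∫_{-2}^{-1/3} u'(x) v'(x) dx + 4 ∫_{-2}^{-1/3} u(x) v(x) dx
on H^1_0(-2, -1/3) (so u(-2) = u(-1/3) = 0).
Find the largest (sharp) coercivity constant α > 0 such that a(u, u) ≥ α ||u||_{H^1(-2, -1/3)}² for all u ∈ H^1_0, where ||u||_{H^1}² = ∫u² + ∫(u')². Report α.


α = 1

Coercivity of a(·,·) on H^1_0(-2, -1/3) means a(u, u) ≥ α ||u||_{H^1}² for every u ∈ H^1_0.
The interval has length L = 5/3, and Poincaré/coercivity depend only on L. Here a(u, u) = ∫(u')² + (4)·∫u².
Here c = 4 ≥ 1, so a(u,u) = ∫(u')² + c∫u² ≥ ∫(u')² + ∫u² = ||u||_{H^1}², i.e. α = 1 works. No larger α is possible: a(u,u) ≥ α||u||_{H^1}² means (1−α)∫(u')² ≥ (α−c)∫u², and for the modes u_n = sin(nπ(x−x₀)/L) (x₀ the left endpoint) one has ∫u_n²/∫(u_n')² = (L/(nπ))² → 0, so a(u_n,u_n)/||u_n||_{H^1}² → 1. Hence the optimal constant is α = 1.
Therefore α = 1.


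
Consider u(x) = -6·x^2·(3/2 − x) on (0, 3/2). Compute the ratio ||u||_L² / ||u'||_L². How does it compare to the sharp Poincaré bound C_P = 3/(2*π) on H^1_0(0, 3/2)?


||u||_L² / ||u'||_L² = 3*sqrt(14)/28 < C_P = 3/(2*π).

u(x) = -6·x^2·(3/2 − x), so u'(x) = 18*x*(x - 1).
u(x) = -6·x^2·(3/2 − x) vanishes at x = 0 and x = 3/2, so u ∈ H^1_0(0, 3/2). Differentiate via the product rule and integrate the resulting polynomials term by term.
  ∫_0^3/2 u² dx = ∫_0^3/2 (36*x^6 - 108*x^5 + 81*x^4) dx. Term by term:
    ∫_0^3/2 36*x^6 dx = 19683/224;  ∫_0^3/2 -108*x^5 dx = -6561/32;  ∫_0^3/2 81*x^4 dx = 19683/160.
  Sum: 19683/224 − 6561/32 + 19683/160 = 6561/1120.
  ∫_0^3/2 (u')² dx = ∫_0^3/2 (324*x^4 - 648*x^3 + 324*x^2) dx. Term by term:
    ∫_0^3/2 324*x^4 dx = 19683/40;  ∫_0^3/2 -648*x^3 dx = -6561/8;  ∫_0^3/2 324*x^2 dx = 729/2.
  Sum: 19683/40 − 6561/8 + 729/2 = 729/20.
∫_0^3/2 u² dx = 6561/1120, so ||u||_L² = 81*sqrt(70)/280.
∫_0^3/2 (u')² dx = 729/20, so ||u'||_L² = 27*sqrt(5)/10.
Ratio ||u||_L² / ||u'||_L² = 3*sqrt(14)/28.
Sharp Poincaré constant on H^1_0(0, 3/2) is C_P = L/π = 3/(2*π), achieved by sin(2*π/3·x).
A polynomial bump cannot attain the sharp Poincaré constant (only the first sine eigenfunction does), so the ratio is strictly less than C_P, consistent with ||u||_L² ≤ C_P ||u'||_L².


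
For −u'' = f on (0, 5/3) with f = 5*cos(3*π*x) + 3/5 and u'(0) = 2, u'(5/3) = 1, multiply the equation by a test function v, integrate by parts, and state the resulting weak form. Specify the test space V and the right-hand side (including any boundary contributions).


V = H^1(0, 5/3) (v unrestricted at boundary; u is determined up to an additive constant); weak form: ∫_0^5/3 u'v' dx = ∫_0^5/3 (5*cos(3*π*x) + 3/5) v dx + v(5/3) − 2·v(0) for all v ∈ V.

Multiply both sides by a test function v and integrate from 0 to 5/3:
  ∫_0^5/3 −u''(x) v(x) dx = ∫_0^5/3 f(x) v(x) dx.
Integrate the LHS by parts once:
  ∫_0^5/3 −u'' v dx = −[u'(x) v(x)]_0^5/3 + ∫_0^5/3 u'(x) v'(x) dx.
Thus ∫_0^5/3 u'(x) v'(x) dx = ∫_0^5/3 f(x) v(x) dx + [u'(x) v(x)]_0^5/3.
Choose V so that boundary terms are either known or forced to vanish.
u has inhomogeneous Neumann u'(0) = 2, u'(5/3) = 1. [u' v]_0^5/3 = (1)·v(5/3) − (2)·v(0) = v(5/3) − 2·v(0). Take V = H^1(0, 5/3); boundary term becomes part of RHS.
Weak formulation: find u (satisfying any essential BC) such that ∫_0^5/3 u'(x) v'(x) dx = ∫_0^5/3 f v dx + v(5/3) − 2·v(0) for all v ∈ V (Neumann data are natural BCs: they enter the RHS as boundary terms).
Substituting f(x) = 5*cos(3*π*x) + 3/5, the right-hand side is ∫_0^5/3 (5*cos(3*π*x) + 3/5) v dx + v(5/3) − 2·v(0).
Compatibility check (pure Neumann): taking v ≡ 1 ∈ V gives 0 = ∫_0^5/3 f dx + (1) − (2), i.e. ∫_0^5/3 f dx must equal u'(0) − u'(5/3) = 1. Indeed ∫_0^5/3 (5*cos(3*π*x) + 3/5) dx = 1, so the data are compatible. The solution is then unique only up to an additive constant (fix it e.g. by requiring ∫_0^5/3 u dx = 0).


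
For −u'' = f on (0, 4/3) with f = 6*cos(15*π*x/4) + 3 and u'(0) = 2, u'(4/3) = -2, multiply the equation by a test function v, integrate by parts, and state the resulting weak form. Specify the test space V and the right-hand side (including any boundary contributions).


V = H^1(0, 4/3) (v unrestricted at boundary; u is determined up to an additive constant); weak form: ∫_0^4/3 u'v' dx = ∫_0^4/3 (6*cos(15*π*x/4) + 3) v dx − 2·v(4/3) − 2·v(0) for all v ∈ V.

Multiply both sides by a test function v and integrate from 0 to 4/3:
  ∫_0^4/3 −u''(x) v(x) dx = ∫_0^4/3 f(x) v(x) dx.
Integrate the LHS by parts once:
  ∫_0^4/3 −u'' v dx = −[u'(x) v(x)]_0^4/3 + ∫_0^4/3 u'(x) v'(x) dx.
Thus ∫_0^4/3 u'(x) v'(x) dx = ∫_0^4/3 f(x) v(x) dx + [u'(x) v(x)]_0^4/3.
Choose V so that boundary terms are either known or forced to vanish.
u has inhomogeneous Neumann u'(0) = 2, u'(4/3) = -2. [u' v]_0^4/3 = (-2)·v(4/3) − (2)·v(0) = − 2·v(4/3) − 2·v(0). Take V = H^1(0, 4/3); boundary term becomes part of RHS.
Weak formulation: find u (satisfying any essential BC) such that ∫_0^4/3 u'(x) v'(x) dx = ∫_0^4/3 f v dx − 2·v(4/3) − 2·v(0) for all v ∈ V (Neumann data are natural BCs: they enter the RHS as boundary terms).
Substituting f(x) = 6*cos(15*π*x/4) + 3, the right-hand side is ∫_0^4/3 (6*cos(15*π*x/4) + 3) v dx − 2·v(4/3) − 2·v(0).
Compatibility check (pure Neumann): taking v ≡ 1 ∈ V gives 0 = ∫_0^4/3 f dx + (-2) − (2), i.e. ∫_0^4/3 f dx must equal u'(0) − u'(4/3) = 4. Indeed ∫_0^4/3 (6*cos(15*π*x/4) + 3) dx = 4, so the data are compatible. The solution is then unique only up to an additive constant (fix it e.g. by requiring ∫_0^4/3 u dx = 0).


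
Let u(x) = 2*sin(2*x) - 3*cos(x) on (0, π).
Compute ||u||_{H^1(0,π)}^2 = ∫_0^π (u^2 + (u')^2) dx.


||u||_{H^1(0,π)}^2 = -32 + 19*π

u'(x) = 3*sin(x) + 4*cos(2*x).
Expand u² and (u')² and integrate term by term on (0, π), using: for integers n ≥ 1, ∫_0^π sin²(nx) dx = ∫_0^π cos²(nx) dx = π/2; for n ≠ n', ∫_0^π sin(nx)sin(n'x) dx = ∫_0^π cos(nx)cos(n'x) dx = 0; and by product-to-sum, ∫_0^π sin(nx)cos(n'x) dx = ½∫_0^π [sin((n+n')x) + sin((n−n')x)] dx, which is 0 when n+n' is even and 2n/(n²−n'²) when n+n' is odd (it need not vanish on (0, π)).
  u² squared terms: (-3)²·∫cos(x)² dx = 9·π/2 = 9*π/2;  (2)²·∫sin(2x)² dx = 4·π/2 = 2*π.
  u² cross terms: 2·(-3)·(2)·∫cos(x)·sin(2x) dx = -12·(4/3) = -16.
  So ∫_0^π u² dx = 9*π/2 + 2*π − 16 = -16 + 13*π/2.
  (u')² squared terms: (3)²·∫sin(x)² dx = 9·π/2 = 9*π/2;  (4)²·∫cos(2x)² dx = 16·π/2 = 8*π.
  (u')² cross terms: 2·(3)·(4)·∫sin(x)·cos(2x) dx = 24·(-2/3) = -16.
  So ∫_0^π (u')² dx = 9*π/2 + 8*π − 16 = -16 + 25*π/2.
||u||_{H^1}^2 = (-16 + 13*π/2) + (-16 + 25*π/2) = -32 + 19*π.


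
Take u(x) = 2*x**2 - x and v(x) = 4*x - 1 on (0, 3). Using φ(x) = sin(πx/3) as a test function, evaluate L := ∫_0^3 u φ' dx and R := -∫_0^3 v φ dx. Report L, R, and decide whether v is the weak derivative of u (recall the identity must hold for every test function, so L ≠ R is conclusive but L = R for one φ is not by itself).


LHS = -30/π, RHS = -30/π. Yes, v = u' weakly.

u(x) = 2*x**2 - x, classical derivative u'(x) = 4*x - 1.
φ(x) = sin(πx/3), so φ'(x) = π*cos(π*x/3)/3.
Note φ(0) = φ(3) = 0, so the boundary term u·φ vanishes.
LHS = ∫_0^3 u(x) φ'(x) dx = ∫_0^3 (2*π*x^2*cos(π*x/3)/3 - π*x*cos(π*x/3)/3) dx. Term by term:
  ∫_0^3 -π*x*cos(π*x/3)/3 dx = 6/π;  ∫_0^3 2*π*x^2*cos(π*x/3)/3 dx = -36/π.
Sum: 6/π − 36/π = -30/π.
So LHS = -30/π.
∫_0^3 v(x) φ(x) dx = ∫_0^3 (4*x*sin(π*x/3) - sin(π*x/3)) dx. Term by term:
  ∫_0^3 -sin(π*x/3) dx = -6/π;  ∫_0^3 4*x*sin(π*x/3) dx = 36/π.
Sum: -6/π + 36/π = 30/π.
So RHS = -∫_0^3 v(x) φ(x) dx = -30/π.
LHS = RHS, so the identity holds for this test φ.
Moreover u is smooth here and v(x) = u'(x) = 4*x - 1 pointwise, so the identity holds for every test function. Hence v is the weak derivative of u.


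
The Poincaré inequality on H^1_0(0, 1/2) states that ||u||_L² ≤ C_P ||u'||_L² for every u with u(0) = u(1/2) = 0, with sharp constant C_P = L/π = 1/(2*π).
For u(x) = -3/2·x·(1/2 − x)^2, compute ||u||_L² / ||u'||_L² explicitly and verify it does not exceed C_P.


||u||_L² / ||u'||_L² = sqrt(14)/28 < C_P = 1/(2*π).

u(x) = -3/2·x·(1/2 − x)^2, so u'(x) = -9*x^2/2 + 3*x - 3/8.
u(x) = -3/2·x·(1/2 − x)^2 vanishes at x = 0 and x = 1/2, so u ∈ H^1_0(0, 1/2). Differentiate via the product rule and integrate the resulting polynomials term by term.
  ∫_0^1/2 u² dx = ∫_0^1/2 (9*x^6/4 - 9*x^5/2 + 27*x^4/8 - 9*x^3/8 + 9*x^2/64) dx. Term by term:
    ∫_0^1/2 9*x^6/4 dx = 9/3584;  ∫_0^1/2 -9*x^5/2 dx = -3/256;  ∫_0^1/2 27*x^4/8 dx = 27/1280;
    ∫_0^1/2 -9*x^3/8 dx = -9/512;  ∫_0^1/2 9*x^2/64 dx = 3/512.
  Sum: 9/3584 − 3/256 + 27/1280 − 9/512 + 3/512 = 3/17920.
  ∫_0^1/2 (u')² dx = ∫_0^1/2 (81*x^4/4 - 27*x^3 + 99*x^2/8 - 9*x/4 + 9/64) dx. Term by term:
    ∫_0^1/2 81*x^4/4 dx = 81/640;  ∫_0^1/2 -27*x^3 dx = -27/64;  ∫_0^1/2 99*x^2/8 dx = 33/64;
    ∫_0^1/2 -9*x/4 dx = -9/32;  ∫_0^1/2 9/64 dx = 9/128.
  Sum: 81/640 − 27/64 + 33/64 − 9/32 + 9/128 = 3/320.
∫_0^1/2 u² dx = 3/17920, so ||u||_L² = sqrt(210)/1120.
∫_0^1/2 (u')² dx = 3/320, so ||u'||_L² = sqrt(15)/40.
Ratio ||u||_L² / ||u'||_L² = sqrt(14)/28.
Sharp Poincaré constant on H^1_0(0, 1/2) is C_P = L/π = 1/(2*π), achieved by sin(2*π·x).
A polynomial bump cannot attain the sharp Poincaré constant (only the first sine eigenfunction does), so the ratio is strictly less than C_P, consistent with ||u||_L² ≤ C_P ||u'||_L².


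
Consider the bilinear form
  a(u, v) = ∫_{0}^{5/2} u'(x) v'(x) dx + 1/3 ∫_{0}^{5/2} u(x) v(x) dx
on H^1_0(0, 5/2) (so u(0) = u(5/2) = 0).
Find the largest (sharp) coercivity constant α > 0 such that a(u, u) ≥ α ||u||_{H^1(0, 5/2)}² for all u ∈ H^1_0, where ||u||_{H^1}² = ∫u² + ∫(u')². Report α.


α = (25 + 12*π^2)/(3*(25 + 4*π^2))

Coercivity of a(·,·) on H^1_0(0, 5/2) means a(u, u) ≥ α ||u||_{H^1}² for every u ∈ H^1_0.
The interval has length L = 5/2, and Poincaré/coercivity depend only on L. Here a(u, u) = ∫(u')² + (1/3)·∫u².
Here 0 < c = 1/3 < 1. The condition a(u,u) ≥ α||u||_{H^1}² reads (1−α)∫(u')² ≥ (α−c)∫u². Any admissible α is ≤ 1 (rapidly oscillating u have ∫u²/∫(u')² → 0), and α = 1 would force 0 ≥ (1−c)∫u², impossible since c < 1; so 1−α > 0. By the sharp Poincaré inequality on H^1_0 of an interval of length L, ∫(u')² ≥ (π/L)²∫u² with equality for the first sine mode sin(π(x−x₀)/L) (x₀ the left endpoint), so the inequality holds for all u iff (1−α)(π/L)² ≥ α − c, i.e. α ≤ ((π/L)² + c)/((π/L)² + 1) = (1 + c(L/π)²)/(1 + (L/π)²). With (π/L)² = 4*π^2/25 and c = 1/3, the largest admissible constant is α = ((π/L)² + c)/((π/L)² + 1).
Simplifying, α = (25 + 12*π^2)/(3*(25 + 4*π^2)).


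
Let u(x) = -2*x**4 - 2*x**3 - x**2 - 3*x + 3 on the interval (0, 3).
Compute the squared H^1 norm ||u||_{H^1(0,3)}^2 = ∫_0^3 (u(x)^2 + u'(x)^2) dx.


||u||_{H^1}^2 = 3956103/70

The H^1 norm (squared) on an interval (0, L) is
  ||u||_{H^1}^2 = ∫_0^L u(x)^2 dx + ∫_0^L u'(x)^2 dx.
Compute u'(x) = -8*x**3 - 6*x**2 - 2*x - 3.
Then u(x)^2 = 4*x**8 + 8*x**7 + 8*x**6 + 16*x**5 + x**4 - 6*x**3 + 3*x**2 - 18*x + 9 and u'(x)^2 = 64*x**6 + 96*x**5 + 68*x**4 + 72*x**3 + 40*x**2 + 12*x + 9.
Integrate each monomial from 0 to 3 using ∫_0^3 c·x^n dx = c·3^(n+1)/(n+1):
  ∫_0^3 u(x)^2 dx = ∫_0^3 (4*x^8 + 8*x^7 + 8*x^6 + 16*x^5 + x^4 - 6*x^3 + 3*x^2 - 18*x + 9) dx. Term by term:
    ∫_0^3 4*x^8 dx = 8748;  ∫_0^3 8*x^7 dx = 6561;  ∫_0^3 8*x^6 dx = 17496/7;
    ∫_0^3 16*x^5 dx = 1944;  ∫_0^3 x^4 dx = 243/5;  ∫_0^3 -6*x^3 dx = -243/2;
    ∫_0^3 3*x^2 dx = 27;  ∫_0^3 -18*x dx = -81;  ∫_0^3 9 dx = 27.
  Sum: 8748 + 6561 + 17496/7 + 1944 + 243/5 − 243/2 + 27 − 81 + 27 = 1375677/70.
  ∫_0^3 u'(x)^2 dx = ∫_0^3 (64*x^6 + 96*x^5 + 68*x^4 + 72*x^3 + 40*x^2 + 12*x + 9) dx. Term by term:
    ∫_0^3 64*x^6 dx = 139968/7;  ∫_0^3 96*x^5 dx = 11664;  ∫_0^3 68*x^4 dx = 16524/5;
    ∫_0^3 72*x^3 dx = 1458;  ∫_0^3 40*x^2 dx = 360;  ∫_0^3 12*x dx = 54;
    ∫_0^3 9 dx = 27.
  Sum: 139968/7 + 11664 + 16524/5 + 1458 + 360 + 54 + 27 = 1290213/35.
Adding: ||u||_{H^1}^2 = 1375677/70 + 1290213/35 = 3956103/70.


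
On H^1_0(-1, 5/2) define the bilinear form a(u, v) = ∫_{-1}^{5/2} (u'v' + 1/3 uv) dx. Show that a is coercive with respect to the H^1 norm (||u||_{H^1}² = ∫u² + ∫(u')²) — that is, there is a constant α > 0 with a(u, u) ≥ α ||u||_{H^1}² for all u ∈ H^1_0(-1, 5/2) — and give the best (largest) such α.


α = (49 + 12*π^2)/(3*(4*π^2 + 49))

Coercivity of a(·,·) on H^1_0(-1, 5/2) means a(u, u) ≥ α ||u||_{H^1}² for every u ∈ H^1_0.
The interval has length L = 7/2, and Poincaré/coercivity depend only on L. Here a(u, u) = ∫(u')² + (1/3)·∫u².
Here 0 < c = 1/3 < 1. The condition a(u,u) ≥ α||u||_{H^1}² reads (1−α)∫(u')² ≥ (α−c)∫u². Any admissible α is ≤ 1 (rapidly oscillating u have ∫u²/∫(u')² → 0), and α = 1 would force 0 ≥ (1−c)∫u², impossible since c < 1; so 1−α > 0. By the sharp Poincaré inequality on H^1_0 of an interval of length L, ∫(u')² ≥ (π/L)²∫u² with equality for the first sine mode sin(π(x−x₀)/L) (x₀ the left endpoint), so the inequality holds for all u iff (1−α)(π/L)² ≥ α − c, i.e. α ≤ ((π/L)² + c)/((π/L)² + 1) = (1 + c(L/π)²)/(1 + (L/π)²). With (π/L)² = 4*π^2/49 and c = 1/3, the largest admissible constant is α = ((π/L)² + c)/((π/L)² + 1).
Simplifying, α = (49 + 12*π^2)/(3*(4*π^2 + 49)).


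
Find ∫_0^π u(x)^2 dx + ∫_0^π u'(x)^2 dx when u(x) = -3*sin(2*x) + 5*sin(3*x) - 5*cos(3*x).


||u||_{H^1(0,π)}^2 = -240 + 545*π/2

u'(x) = 15*sin(3*x) - 6*cos(2*x) + 15*cos(3*x).
Expand u² and (u')² and integrate term by term on (0, π), using: for integers n ≥ 1, ∫_0^π sin²(nx) dx = ∫_0^π cos²(nx) dx = π/2; for n ≠ n', ∫_0^π sin(nx)sin(n'x) dx = ∫_0^π cos(nx)cos(n'x) dx = 0; and by product-to-sum, ∫_0^π sin(nx)cos(n'x) dx = ½∫_0^π [sin((n+n')x) + sin((n−n')x)] dx, which is 0 when n+n' is even and 2n/(n²−n'²) when n+n' is odd (it need not vanish on (0, π)).
  u² squared terms: (-5)²·∫cos(3x)² dx = 25·π/2 = 25*π/2;  (-3)²·∫sin(2x)² dx = 9·π/2 = 9*π/2;  (5)²·∫sin(3x)² dx = 25·π/2 = 25*π/2.
  u² cross terms: 2·(-5)·(-3)·∫cos(3x)·sin(2x) dx = 30·(-4/5) = -24;  2·(-5)·(5)·∫cos(3x)·sin(3x) dx = -50·(0) = 0;  2·(-3)·(5)·∫sin(2x)·sin(3x) dx = -30·(0) = 0.
  So ∫_0^π u² dx = 25*π/2 + 9*π/2 + 25*π/2 − 24 + 0 + 0 = -24 + 59*π/2.
  (u')² squared terms: (-6)²·∫cos(2x)² dx = 36·π/2 = 18*π;  (15)²·∫cos(3x)² dx = 225·π/2 = 225*π/2;  (15)²·∫sin(3x)² dx = 225·π/2 = 225*π/2.
  (u')² cross terms: 2·(-6)·(15)·∫cos(2x)·cos(3x) dx = -180·(0) = 0;  2·(-6)·(15)·∫cos(2x)·sin(3x) dx = -180·(6/5) = -216;  2·(15)·(15)·∫cos(3x)·sin(3x) dx = 450·(0) = 0.
  So ∫_0^π (u')² dx = 18*π + 225*π/2 + 225*π/2 + 0 − 216 + 0 = -216 + 243*π.
||u||_{H^1}^2 = (-24 + 59*π/2) + (-216 + 243*π) = -240 + 545*π/2.


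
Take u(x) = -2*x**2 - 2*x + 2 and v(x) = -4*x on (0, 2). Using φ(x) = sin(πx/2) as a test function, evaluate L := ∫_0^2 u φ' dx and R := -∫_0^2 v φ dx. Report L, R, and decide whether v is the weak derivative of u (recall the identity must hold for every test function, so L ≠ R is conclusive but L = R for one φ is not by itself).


LHS = 24/π, RHS = 16/π. No, v is not the weak derivative of u.

u(x) = -2*x**2 - 2*x + 2, classical derivative u'(x) = -4*x - 2.
φ(x) = sin(πx/2), so φ'(x) = π*cos(π*x/2)/2.
Note φ(0) = φ(2) = 0, so the boundary term u·φ vanishes.
LHS = ∫_0^2 u(x) φ'(x) dx = ∫_0^2 (-π*x^2*cos(π*x/2) - π*x*cos(π*x/2) + π*cos(π*x/2)) dx. Term by term:
  ∫_0^2 π*cos(π*x/2) dx = 0;  ∫_0^2 -π*x*cos(π*x/2) dx = 8/π;  ∫_0^2 -π*x^2*cos(π*x/2) dx = 16/π.
Sum: 0 + 8/π + 16/π = 24/π.
So LHS = 24/π.
∫_0^2 v(x) φ(x) dx = ∫_0^2 (-4*x*sin(π*x/2)) dx. Term by term:
  ∫_0^2 -4*x*sin(π*x/2) dx = -16/π.
So RHS = -∫_0^2 v(x) φ(x) dx = 16/π.
LHS − RHS = 8/π ≠ 0, so the identity fails.
(For a valid weak derivative the identity must hold for EVERY test function, in particular this one. The failure shows v is NOT the weak derivative of u.)
Correct weak derivative would be u'(x) = -4*x - 2.


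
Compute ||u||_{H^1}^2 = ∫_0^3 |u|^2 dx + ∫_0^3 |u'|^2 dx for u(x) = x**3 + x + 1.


||u||_{H^1}^2 = 67587/70

The H^1 norm (squared) on an interval (0, L) is
  ||u||_{H^1}^2 = ∫_0^L u(x)^2 dx + ∫_0^L u'(x)^2 dx.
Compute u'(x) = 3*x**2 + 1.
Then u(x)^2 = x**6 + 2*x**4 + 2*x**3 + x**2 + 2*x + 1 and u'(x)^2 = 9*x**4 + 6*x**2 + 1.
Integrate each monomial from 0 to 3 using ∫_0^3 c·x^n dx = c·3^(n+1)/(n+1):
  ∫_0^3 u(x)^2 dx = ∫_0^3 (x^6 + 2*x^4 + 2*x^3 + x^2 + 2*x + 1) dx. Term by term:
    ∫_0^3 x^6 dx = 2187/7;  ∫_0^3 2*x^4 dx = 486/5;  ∫_0^3 2*x^3 dx = 81/2;
    ∫_0^3 x^2 dx = 9;  ∫_0^3 2*x dx = 9;  ∫_0^3 1 dx = 3.
  Sum: 2187/7 + 486/5 + 81/2 + 9 + 9 + 3 = 32979/70.
  ∫_0^3 u'(x)^2 dx = ∫_0^3 (9*x^4 + 6*x^2 + 1) dx. Term by term:
    ∫_0^3 9*x^4 dx = 2187/5;  ∫_0^3 6*x^2 dx = 54;  ∫_0^3 1 dx = 3.
  Sum: 2187/5 + 54 + 3 = 2472/5.
Adding: ||u||_{H^1}^2 = 32979/70 + 2472/5 = 67587/70.
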